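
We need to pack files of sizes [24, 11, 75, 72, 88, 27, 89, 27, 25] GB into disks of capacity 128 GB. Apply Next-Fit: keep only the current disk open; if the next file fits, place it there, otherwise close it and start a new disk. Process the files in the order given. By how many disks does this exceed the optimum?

1

Next-Fit: [24,11,75] [72] [88,27] [89,27] [25] → 5 disks.
Total size 438 GB; any packing needs at least ⌈438/128⌉ = 4 disks.
An optimal packing achieves that bound: [89,27,11] [88,27] [75,25,24] [72] → 4 disks.
Excess: 5 − 4 = 1.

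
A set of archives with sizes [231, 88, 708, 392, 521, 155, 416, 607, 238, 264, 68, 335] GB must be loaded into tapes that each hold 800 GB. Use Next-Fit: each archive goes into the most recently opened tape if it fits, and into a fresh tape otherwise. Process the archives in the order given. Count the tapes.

8 tapes

Put 231 GB in tape 1; 569 GB remain.
Put 88 GB in tape 1; 481 GB remain.
Put 708 GB in tape 2; 92 GB remain.
Put 392 GB in tape 3; 408 GB remain.
Put 521 GB in tape 4; 279 GB remain.
Put 155 GB in tape 4; 124 GB remain.
Put 416 GB in tape 5; 384 GB remain.
Put 607 GB in tape 6; 193 GB remain.
Put 238 GB in tape 7; 562 GB remain.
Put 264 GB in tape 7; 298 GB remain.
Put 68 GB in tape 7; 230 GB remain.
Put 335 GB in tape 8; 465 GB remain.
Final tapes: [231,88] [708] [392] [521,155] [416] [607] [238,264,68] [335].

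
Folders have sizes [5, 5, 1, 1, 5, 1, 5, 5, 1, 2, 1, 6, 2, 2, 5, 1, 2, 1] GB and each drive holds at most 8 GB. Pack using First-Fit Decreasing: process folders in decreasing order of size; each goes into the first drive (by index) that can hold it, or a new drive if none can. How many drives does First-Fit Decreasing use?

7 drives

Sorted descending: 6, 5, 5, 5, 5, 5, 5, 2, 2, 2, 2, 1, 1, 1, 1, 1, 1, 1.
Put 6 GB in drive 1; 2 GB remain.
Put 5 GB in drive 2; 3 GB remain.
Put 5 GB in drive 3; 3 GB remain.
Put 5 GB in drive 4; 3 GB remain.
Put 5 GB in drive 5; 3 GB remain.
Put 5 GB in drive 6; 3 GB remain.
Put 5 GB in drive 7; 3 GB remain.
Put 2 GB in drive 1; 0 GB remain.
Put 2 GB in drive 2; 1 GB remain.
Put 2 GB in drive 3; 1 GB remain.
Put 2 GB in drive 4; 1 GB remain.
Put 1 GB in drive 2; 0 GB remain.
Put 1 GB in drive 3; 0 GB remain.
Put 1 GB in drive 4; 0 GB remain.
Put 1 GB in drive 5; 2 GB remain.
Put 1 GB in drive 5; 1 GB remain.
Put 1 GB in drive 5; 0 GB remain.
Put 1 GB in drive 6; 2 GB remain.
Final drives: [6,2] [5,2,1] [5,2,1] [5,2,1] [5,1,1,1] [5,1] [5].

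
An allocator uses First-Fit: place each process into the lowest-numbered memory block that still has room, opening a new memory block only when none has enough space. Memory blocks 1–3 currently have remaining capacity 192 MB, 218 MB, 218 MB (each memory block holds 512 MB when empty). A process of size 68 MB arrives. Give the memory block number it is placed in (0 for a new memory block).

Memory blocks with room: memory block 1 (192 MB), memory block 2 (218 MB), memory block 3 (218 MB).
The first with room is memory block 1.

1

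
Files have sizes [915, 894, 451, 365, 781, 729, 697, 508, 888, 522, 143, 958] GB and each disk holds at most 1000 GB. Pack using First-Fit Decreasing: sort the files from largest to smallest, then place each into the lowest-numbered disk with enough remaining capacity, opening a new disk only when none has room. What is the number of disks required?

Sorted descending: 958, 915, 894, 888, 781, 729, 697, 522, 508, 451, 365, 143.
disk 1: place 958 GB, 42 GB left
disk 2: place 915 GB, 85 GB left
disk 3: place 894 GB, 106 GB left
disk 4: place 888 GB, 112 GB left
disk 5: place 781 GB, 219 GB left
disk 6: place 729 GB, 271 GB left
disk 7: place 697 GB, 303 GB left
disk 8: place 522 GB, 478 GB left
disk 9: place 508 GB, 492 GB left
disk 8: place 451 GB, 27 GB left
disk 9: place 365 GB, 127 GB left
disk 5: place 143 GB, 76 GB left

9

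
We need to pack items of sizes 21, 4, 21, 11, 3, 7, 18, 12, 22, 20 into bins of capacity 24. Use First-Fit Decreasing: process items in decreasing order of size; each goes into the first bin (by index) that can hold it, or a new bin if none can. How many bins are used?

Sorted descending: 22, 21, 21, 20, 18, 12, 11, 7, 4, 3.
22 → bin 1 (remaining 2)
21 → bin 2 (remaining 3)
21 → bin 3 (remaining 3)
20 → bin 4 (remaining 4)
18 → bin 5 (remaining 6)
12 → bin 6 (remaining 12)
11 → bin 6 (remaining 1)
7 → bin 7 (remaining 17)
4 → bin 4 (remaining 0)
3 → bin 2 (remaining 0)

7 bins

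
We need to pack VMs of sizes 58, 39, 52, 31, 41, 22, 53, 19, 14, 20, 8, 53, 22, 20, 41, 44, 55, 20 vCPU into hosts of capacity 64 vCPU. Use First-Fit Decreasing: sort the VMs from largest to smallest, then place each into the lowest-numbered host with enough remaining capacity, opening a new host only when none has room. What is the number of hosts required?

Sorted descending: 58, 55, 53, 53, 52, 44, 41, 41, 39, 31, 22, 22, 20, 20, 20, 19, 14, 8.
host 1: place 58 vCPU, 6 vCPU left
host 2: place 55 vCPU, 9 vCPU left
host 3: place 53 vCPU, 11 vCPU left
host 4: place 53 vCPU, 11 vCPU left
host 5: place 52 vCPU, 12 vCPU left
host 6: place 44 vCPU, 20 vCPU left
host 7: place 41 vCPU, 23 vCPU left
host 8: place 41 vCPU, 23 vCPU left
host 9: place 39 vCPU, 25 vCPU left
host 10: place 31 vCPU, 33 vCPU left
host 7: place 22 vCPU, 1 vCPU left
host 8: place 22 vCPU, 1 vCPU left
host 6: place 20 vCPU, 0 vCPU left
host 9: place 20 vCPU, 5 vCPU left
host 10: place 20 vCPU, 13 vCPU left
host 11: place 19 vCPU, 45 vCPU left
host 11: place 14 vCPU, 31 vCPU left
host 2: place 8 vCPU, 1 vCPU left

11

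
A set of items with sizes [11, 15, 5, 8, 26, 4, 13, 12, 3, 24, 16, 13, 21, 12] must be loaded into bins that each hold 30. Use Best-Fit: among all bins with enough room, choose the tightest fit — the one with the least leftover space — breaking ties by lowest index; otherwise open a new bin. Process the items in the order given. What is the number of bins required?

7 bins

11 → bin 1 (remaining 19)
15 → bin 1 (remaining 4)
5 → bin 2 (remaining 25)
8 → bin 2 (remaining 17)
26 → bin 3 (remaining 4)
4 → bin 1 (remaining 0)
13 → bin 2 (remaining 4)
12 → bin 4 (remaining 18)
3 → bin 2 (remaining 1)
24 → bin 5 (remaining 6)
16 → bin 4 (remaining 2)
13 → bin 6 (remaining 17)
21 → bin 7 (remaining 9)
12 → bin 6 (remaining 5)
Final bins: [11,15,4] [5,8,13,3] [26] [12,16] [24] [13,12] [21].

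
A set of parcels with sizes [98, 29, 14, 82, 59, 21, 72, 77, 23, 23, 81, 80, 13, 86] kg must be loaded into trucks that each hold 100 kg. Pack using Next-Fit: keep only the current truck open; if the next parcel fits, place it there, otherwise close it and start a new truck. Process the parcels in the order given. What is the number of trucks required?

10 trucks

truck 1: place 98 kg, 2 kg left
truck 2: place 29 kg, 71 kg left
truck 2: place 14 kg, 57 kg left
truck 3: place 82 kg, 18 kg left
truck 4: place 59 kg, 41 kg left
truck 4: place 21 kg, 20 kg left
truck 5: place 72 kg, 28 kg left
truck 6: place 77 kg, 23 kg left
truck 6: place 23 kg, 0 kg left
truck 7: place 23 kg, 77 kg left
truck 8: place 81 kg, 19 kg left
truck 9: place 80 kg, 20 kg left
truck 9: place 13 kg, 7 kg left
truck 10: place 86 kg, 14 kg left
Final trucks: [98] [29,14] [82] [59,21] [72] [77,23] [23] [81] [80,13] [86].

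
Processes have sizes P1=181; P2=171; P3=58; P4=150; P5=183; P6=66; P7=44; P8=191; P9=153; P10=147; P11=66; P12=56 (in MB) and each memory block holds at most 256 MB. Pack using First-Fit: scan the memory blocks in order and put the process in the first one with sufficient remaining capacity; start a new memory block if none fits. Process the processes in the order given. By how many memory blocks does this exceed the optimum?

First-Fit: [181,58] [171,66] [150,44,56] [183,66] [191] [153] [147] → 7 memory blocks.
7 processes exceed 128 MB (half the capacity), and no two of those can share a memory block, so at least 7 memory blocks are needed.
So 7 is already optimal.

0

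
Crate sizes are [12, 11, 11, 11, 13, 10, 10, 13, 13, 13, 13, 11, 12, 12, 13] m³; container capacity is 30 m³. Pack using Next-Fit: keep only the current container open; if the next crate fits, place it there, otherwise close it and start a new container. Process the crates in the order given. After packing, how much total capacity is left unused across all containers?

62

12 m³ → container 1 (remaining 18 m³)
11 m³ → container 1 (remaining 7 m³)
11 m³ → container 2 (remaining 19 m³)
11 m³ → container 2 (remaining 8 m³)
13 m³ → container 3 (remaining 17 m³)
10 m³ → container 3 (remaining 7 m³)
10 m³ → container 4 (remaining 20 m³)
13 m³ → container 4 (remaining 7 m³)
13 m³ → container 5 (remaining 17 m³)
13 m³ → container 5 (remaining 4 m³)
13 m³ → container 6 (remaining 17 m³)
11 m³ → container 6 (remaining 6 m³)
12 m³ → container 7 (remaining 18 m³)
12 m³ → container 7 (remaining 6 m³)
13 m³ → container 8 (remaining 17 m³)
8 containers × 30 m³ = 240 m³; used 178 m³; unused 62 m³.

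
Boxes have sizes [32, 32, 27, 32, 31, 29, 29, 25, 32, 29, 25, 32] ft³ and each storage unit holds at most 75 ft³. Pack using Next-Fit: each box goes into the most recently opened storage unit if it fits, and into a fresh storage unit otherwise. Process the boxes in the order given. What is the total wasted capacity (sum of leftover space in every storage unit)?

Put 32 ft³ in storage unit 1; 43 ft³ remain.
Put 32 ft³ in storage unit 1; 11 ft³ remain.
Put 27 ft³ in storage unit 2; 48 ft³ remain.
Put 32 ft³ in storage unit 2; 16 ft³ remain.
Put 31 ft³ in storage unit 3; 44 ft³ remain.
Put 29 ft³ in storage unit 3; 15 ft³ remain.
Put 29 ft³ in storage unit 4; 46 ft³ remain.
Put 25 ft³ in storage unit 4; 21 ft³ remain.
Put 32 ft³ in storage unit 5; 43 ft³ remain.
Put 29 ft³ in storage unit 5; 14 ft³ remain.
Put 25 ft³ in storage unit 6; 50 ft³ remain.
Put 32 ft³ in storage unit 6; 18 ft³ remain.
6 storage units × 75 ft³ = 450 ft³; used 355 ft³; unused 95 ft³.

95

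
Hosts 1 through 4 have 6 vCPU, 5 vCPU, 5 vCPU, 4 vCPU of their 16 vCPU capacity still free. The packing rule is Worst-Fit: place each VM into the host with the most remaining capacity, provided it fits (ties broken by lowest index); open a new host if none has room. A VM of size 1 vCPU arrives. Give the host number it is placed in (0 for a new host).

Hosts with room: host 1 (6 vCPU), host 2 (5 vCPU), host 3 (5 vCPU), host 4 (4 vCPU).
Most room is host 1 with 6 vCPU free.

1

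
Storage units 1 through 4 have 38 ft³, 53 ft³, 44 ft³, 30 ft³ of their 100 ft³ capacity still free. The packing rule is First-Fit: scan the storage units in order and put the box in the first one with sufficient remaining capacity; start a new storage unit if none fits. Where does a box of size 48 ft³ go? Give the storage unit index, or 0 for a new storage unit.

2

Storage units with room: storage unit 2 (53 ft³).
The first with room is storage unit 2.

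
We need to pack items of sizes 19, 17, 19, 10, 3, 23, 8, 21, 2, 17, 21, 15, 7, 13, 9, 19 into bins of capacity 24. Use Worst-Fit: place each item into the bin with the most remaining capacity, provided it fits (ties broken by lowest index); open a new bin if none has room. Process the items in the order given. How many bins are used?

11

Put 19 in bin 1; 5 remain.
Put 17 in bin 2; 7 remain.
Put 19 in bin 3; 5 remain.
Put 10 in bin 4; 14 remain.
Put 3 in bin 4; 11 remain.
Put 23 in bin 5; 1 remain.
Put 8 in bin 4; 3 remain.
Put 21 in bin 6; 3 remain.
Put 2 in bin 2; 5 remain.
Put 17 in bin 7; 7 remain.
Put 21 in bin 8; 3 remain.
Put 15 in bin 9; 9 remain.
Put 7 in bin 9; 2 remain.
Put 13 in bin 10; 11 remain.
Put 9 in bin 10; 2 remain.
Put 19 in bin 11; 5 remain.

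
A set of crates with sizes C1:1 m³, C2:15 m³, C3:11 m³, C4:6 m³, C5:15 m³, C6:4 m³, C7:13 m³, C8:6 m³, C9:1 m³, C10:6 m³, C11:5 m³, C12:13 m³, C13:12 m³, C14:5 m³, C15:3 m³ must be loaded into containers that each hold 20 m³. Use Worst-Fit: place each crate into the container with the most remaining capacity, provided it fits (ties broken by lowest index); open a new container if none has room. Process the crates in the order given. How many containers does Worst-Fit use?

7

C1 (1 m³) → container 1 (remaining 19 m³)
C2 (15 m³) → container 1 (remaining 4 m³)
C3 (11 m³) → container 2 (remaining 9 m³)
C4 (6 m³) → container 2 (remaining 3 m³)
C5 (15 m³) → container 3 (remaining 5 m³)
C6 (4 m³) → container 3 (remaining 1 m³)
C7 (13 m³) → container 4 (remaining 7 m³)
C8 (6 m³) → container 4 (remaining 1 m³)
C9 (1 m³) → container 1 (remaining 3 m³)
C10 (6 m³) → container 5 (remaining 14 m³)
C11 (5 m³) → container 5 (remaining 9 m³)
C12 (13 m³) → container 6 (remaining 7 m³)
C13 (12 m³) → container 7 (remaining 8 m³)
C14 (5 m³) → container 5 (remaining 4 m³)
C15 (3 m³) → container 7 (remaining 5 m³)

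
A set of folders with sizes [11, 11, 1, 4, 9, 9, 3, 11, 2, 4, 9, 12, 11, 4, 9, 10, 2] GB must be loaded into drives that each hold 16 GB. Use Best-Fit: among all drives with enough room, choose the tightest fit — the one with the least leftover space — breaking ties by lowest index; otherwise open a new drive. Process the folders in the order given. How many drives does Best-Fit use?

10 drives

Put 11 GB in drive 1; 5 GB remain.
Put 11 GB in drive 2; 5 GB remain.
Put 1 GB in drive 1; 4 GB remain.
Put 4 GB in drive 1; 0 GB remain.
Put 9 GB in drive 3; 7 GB remain.
Put 9 GB in drive 4; 7 GB remain.
Put 3 GB in drive 2; 2 GB remain.
Put 11 GB in drive 5; 5 GB remain.
Put 2 GB in drive 2; 0 GB remain.
Put 4 GB in drive 5; 1 GB remain.
Put 9 GB in drive 6; 7 GB remain.
Put 12 GB in drive 7; 4 GB remain.
Put 11 GB in drive 8; 5 GB remain.
Put 4 GB in drive 7; 0 GB remain.
Put 9 GB in drive 9; 7 GB remain.
Put 10 GB in drive 10; 6 GB remain.
Put 2 GB in drive 8; 3 GB remain.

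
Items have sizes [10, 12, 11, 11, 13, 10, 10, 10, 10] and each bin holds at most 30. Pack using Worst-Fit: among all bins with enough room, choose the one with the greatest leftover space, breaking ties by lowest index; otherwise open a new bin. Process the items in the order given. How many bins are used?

bin 1: place 10, 20 left
bin 1: place 12, 8 left
bin 2: place 11, 19 left
bin 2: place 11, 8 left
bin 3: place 13, 17 left
bin 3: place 10, 7 left
bin 4: place 10, 20 left
bin 4: place 10, 10 left
bin 4: place 10, 0 left

4 bins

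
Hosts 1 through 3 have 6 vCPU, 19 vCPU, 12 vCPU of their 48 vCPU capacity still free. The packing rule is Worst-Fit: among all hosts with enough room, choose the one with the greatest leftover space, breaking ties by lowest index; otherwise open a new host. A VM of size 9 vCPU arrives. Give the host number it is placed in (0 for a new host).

Hosts with room: host 2 (19 vCPU), host 3 (12 vCPU).
Most room is host 2 with 19 vCPU free.

2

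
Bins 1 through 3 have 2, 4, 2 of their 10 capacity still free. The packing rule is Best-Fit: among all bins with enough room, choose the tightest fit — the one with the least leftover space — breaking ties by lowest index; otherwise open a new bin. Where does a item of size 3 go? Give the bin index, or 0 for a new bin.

2

Bins with room: bin 2 (4).
Tightest fit is bin 2 with 4 free.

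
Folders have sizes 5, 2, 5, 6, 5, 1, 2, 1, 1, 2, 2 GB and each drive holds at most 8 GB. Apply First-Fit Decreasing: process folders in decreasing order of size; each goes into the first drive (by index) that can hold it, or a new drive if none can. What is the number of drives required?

Sorted descending: 6, 5, 5, 5, 2, 2, 2, 2, 1, 1, 1.
drive 1: place 6 GB, 2 GB left
drive 2: place 5 GB, 3 GB left
drive 3: place 5 GB, 3 GB left
drive 4: place 5 GB, 3 GB left
drive 1: place 2 GB, 0 GB left
drive 2: place 2 GB, 1 GB left
drive 3: place 2 GB, 1 GB left
drive 4: place 2 GB, 1 GB left
drive 2: place 1 GB, 0 GB left
drive 3: place 1 GB, 0 GB left
drive 4: place 1 GB, 0 GB left

4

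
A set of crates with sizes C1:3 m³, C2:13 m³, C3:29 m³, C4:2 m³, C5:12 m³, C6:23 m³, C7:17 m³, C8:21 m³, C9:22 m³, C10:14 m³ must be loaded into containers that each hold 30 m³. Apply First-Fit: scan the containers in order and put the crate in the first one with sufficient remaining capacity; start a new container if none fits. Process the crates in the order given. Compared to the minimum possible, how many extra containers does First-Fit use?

1

First-Fit: [3,13,2,12] [29] [23] [17] [21] [22] [14] → 7 containers.
Total size 156 m³; any packing needs at least ⌈156/30⌉ = 6 containers.
An optimal packing achieves that bound: [29] [23,3,2] [22] [21] [17,13] [14,12] → 6 containers.
Excess: 7 − 6 = 1.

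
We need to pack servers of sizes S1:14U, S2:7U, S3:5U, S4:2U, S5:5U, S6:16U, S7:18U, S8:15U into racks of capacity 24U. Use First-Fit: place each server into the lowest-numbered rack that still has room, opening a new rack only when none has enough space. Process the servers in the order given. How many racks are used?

S1 (14U) → rack 1 (remaining 10U)
S2 (7U) → rack 1 (remaining 3U)
S3 (5U) → rack 2 (remaining 19U)
S4 (2U) → rack 1 (remaining 1U)
S5 (5U) → rack 2 (remaining 14U)
S6 (16U) → rack 3 (remaining 8U)
S7 (18U) → rack 4 (remaining 6U)
S8 (15U) → rack 5 (remaining 9U)
Final racks: [14,7,2] [5,5] [16] [18] [15].

5 racks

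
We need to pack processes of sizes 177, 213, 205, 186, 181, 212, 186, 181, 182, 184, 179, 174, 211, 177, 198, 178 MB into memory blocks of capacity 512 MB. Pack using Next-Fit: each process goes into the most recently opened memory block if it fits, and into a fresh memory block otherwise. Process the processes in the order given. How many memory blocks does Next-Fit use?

8

Put 177 MB in memory block 1; 335 MB remain.
Put 213 MB in memory block 1; 122 MB remain.
Put 205 MB in memory block 2; 307 MB remain.
Put 186 MB in memory block 2; 121 MB remain.
Put 181 MB in memory block 3; 331 MB remain.
Put 212 MB in memory block 3; 119 MB remain.
Put 186 MB in memory block 4; 326 MB remain.
Put 181 MB in memory block 4; 145 MB remain.
Put 182 MB in memory block 5; 330 MB remain.
Put 184 MB in memory block 5; 146 MB remain.
Put 179 MB in memory block 6; 333 MB remain.
Put 174 MB in memory block 6; 159 MB remain.
Put 211 MB in memory block 7; 301 MB remain.
Put 177 MB in memory block 7; 124 MB remain.
Put 198 MB in memory block 8; 314 MB remain.
Put 178 MB in memory block 8; 136 MB remain.
Final memory blocks: [177,213] [205,186] [181,212] [186,181] [182,184] [179,174] [211,177] [198,178].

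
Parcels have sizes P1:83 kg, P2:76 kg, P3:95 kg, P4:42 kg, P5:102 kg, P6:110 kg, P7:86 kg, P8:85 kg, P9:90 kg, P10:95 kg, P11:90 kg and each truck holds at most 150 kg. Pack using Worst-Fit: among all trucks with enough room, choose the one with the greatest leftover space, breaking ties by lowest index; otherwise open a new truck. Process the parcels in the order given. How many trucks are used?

P1 (83 kg) → truck 1 (remaining 67 kg)
P2 (76 kg) → truck 2 (remaining 74 kg)
P3 (95 kg) → truck 3 (remaining 55 kg)
P4 (42 kg) → truck 2 (remaining 32 kg)
P5 (102 kg) → truck 4 (remaining 48 kg)
P6 (110 kg) → truck 5 (remaining 40 kg)
P7 (86 kg) → truck 6 (remaining 64 kg)
P8 (85 kg) → truck 7 (remaining 65 kg)
P9 (90 kg) → truck 8 (remaining 60 kg)
P10 (95 kg) → truck 9 (remaining 55 kg)
P11 (90 kg) → truck 10 (remaining 60 kg)
Final trucks: [83] [76,42] [95] [102] [110] [86] [85] [90] [95] [90].

10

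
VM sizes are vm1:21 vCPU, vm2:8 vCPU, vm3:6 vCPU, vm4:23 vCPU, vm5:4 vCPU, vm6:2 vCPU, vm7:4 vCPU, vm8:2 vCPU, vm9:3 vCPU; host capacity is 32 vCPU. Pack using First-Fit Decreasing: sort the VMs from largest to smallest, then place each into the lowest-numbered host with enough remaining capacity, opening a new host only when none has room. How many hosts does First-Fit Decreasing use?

Sorted descending: 23, 21, 8, 6, 4, 4, 3, 2, 2.
23 vCPU → host 1 (remaining 9 vCPU)
21 vCPU → host 2 (remaining 11 vCPU)
8 vCPU → host 1 (remaining 1 vCPU)
6 vCPU → host 2 (remaining 5 vCPU)
4 vCPU → host 2 (remaining 1 vCPU)
4 vCPU → host 3 (remaining 28 vCPU)
3 vCPU → host 3 (remaining 25 vCPU)
2 vCPU → host 3 (remaining 23 vCPU)
2 vCPU → host 3 (remaining 21 vCPU)

3 hosts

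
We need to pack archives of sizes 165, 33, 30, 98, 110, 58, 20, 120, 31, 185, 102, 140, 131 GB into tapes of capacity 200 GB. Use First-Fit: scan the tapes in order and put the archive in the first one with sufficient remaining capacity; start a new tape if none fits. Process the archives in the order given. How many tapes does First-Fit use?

Put 165 GB in tape 1; 35 GB remain.
Put 33 GB in tape 1; 2 GB remain.
Put 30 GB in tape 2; 170 GB remain.
Put 98 GB in tape 2; 72 GB remain.
Put 110 GB in tape 3; 90 GB remain.
Put 58 GB in tape 2; 14 GB remain.
Put 20 GB in tape 3; 70 GB remain.
Put 120 GB in tape 4; 80 GB remain.
Put 31 GB in tape 3; 39 GB remain.
Put 185 GB in tape 5; 15 GB remain.
Put 102 GB in tape 6; 98 GB remain.
Put 140 GB in tape 7; 60 GB remain.
Put 131 GB in tape 8; 69 GB remain.

8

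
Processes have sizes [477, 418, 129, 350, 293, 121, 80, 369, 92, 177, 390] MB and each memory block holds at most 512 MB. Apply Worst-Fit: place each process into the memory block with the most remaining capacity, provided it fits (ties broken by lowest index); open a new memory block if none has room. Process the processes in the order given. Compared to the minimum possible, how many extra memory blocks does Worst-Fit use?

1

Worst-Fit: [477] [418] [129,350] [293,121,80] [369,92] [177] [390] → 7 memory blocks.
Total size 2896 MB; any packing needs at least ⌈2896/512⌉ = 6 memory blocks.
An optimal packing achieves that bound: [477] [418,92] [390,121] [369,129] [350,80] [293,177] → 6 memory blocks.
Excess: 7 − 6 = 1.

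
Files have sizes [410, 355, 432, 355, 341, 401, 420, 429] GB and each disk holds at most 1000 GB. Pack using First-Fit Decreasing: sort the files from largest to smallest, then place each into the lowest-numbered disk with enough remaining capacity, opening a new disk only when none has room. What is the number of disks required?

4 disks

Sorted descending: 432, 429, 420, 410, 401, 355, 355, 341.
Put 432 GB in disk 1; 568 GB remain.
Put 429 GB in disk 1; 139 GB remain.
Put 420 GB in disk 2; 580 GB remain.
Put 410 GB in disk 2; 170 GB remain.
Put 401 GB in disk 3; 599 GB remain.
Put 355 GB in disk 3; 244 GB remain.
Put 355 GB in disk 4; 645 GB remain.
Put 341 GB in disk 4; 304 GB remain.
Final disks: [432,429] [420,410] [401,355] [355,341].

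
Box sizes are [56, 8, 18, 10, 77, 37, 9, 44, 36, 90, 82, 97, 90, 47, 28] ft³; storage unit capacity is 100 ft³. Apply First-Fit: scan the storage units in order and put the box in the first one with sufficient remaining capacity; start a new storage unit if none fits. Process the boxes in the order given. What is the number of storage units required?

9

Put 56 ft³ in storage unit 1; 44 ft³ remain.
Put 8 ft³ in storage unit 1; 36 ft³ remain.
Put 18 ft³ in storage unit 1; 18 ft³ remain.
Put 10 ft³ in storage unit 1; 8 ft³ remain.
Put 77 ft³ in storage unit 2; 23 ft³ remain.
Put 37 ft³ in storage unit 3; 63 ft³ remain.
Put 9 ft³ in storage unit 2; 14 ft³ remain.
Put 44 ft³ in storage unit 3; 19 ft³ remain.
Put 36 ft³ in storage unit 4; 64 ft³ remain.
Put 90 ft³ in storage unit 5; 10 ft³ remain.
Put 82 ft³ in storage unit 6; 18 ft³ remain.
Put 97 ft³ in storage unit 7; 3 ft³ remain.
Put 90 ft³ in storage unit 8; 10 ft³ remain.
Put 47 ft³ in storage unit 4; 17 ft³ remain.
Put 28 ft³ in storage unit 9; 72 ft³ remain.
Final storage units: [56,8,18,10] [77,9] [37,44] [36,47] [90] [82] [97] [90] [28].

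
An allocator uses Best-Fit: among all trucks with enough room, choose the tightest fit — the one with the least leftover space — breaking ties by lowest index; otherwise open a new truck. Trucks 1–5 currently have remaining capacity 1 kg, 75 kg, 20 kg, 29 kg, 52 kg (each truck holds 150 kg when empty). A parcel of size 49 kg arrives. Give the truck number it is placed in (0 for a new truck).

Trucks with room: truck 2 (75 kg), truck 5 (52 kg).
Tightest fit is truck 5 with 52 kg free.

5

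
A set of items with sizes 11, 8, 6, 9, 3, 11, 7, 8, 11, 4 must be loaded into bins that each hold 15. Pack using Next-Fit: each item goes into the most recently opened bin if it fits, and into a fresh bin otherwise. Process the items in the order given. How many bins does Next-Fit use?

6

bin 1: place 11, 4 left
bin 2: place 8, 7 left
bin 2: place 6, 1 left
bin 3: place 9, 6 left
bin 3: place 3, 3 left
bin 4: place 11, 4 left
bin 5: place 7, 8 left
bin 5: place 8, 0 left
bin 6: place 11, 4 left
bin 6: place 4, 0 left
Final bins: [11] [8,6] [9,3] [11] [7,8] [11,4].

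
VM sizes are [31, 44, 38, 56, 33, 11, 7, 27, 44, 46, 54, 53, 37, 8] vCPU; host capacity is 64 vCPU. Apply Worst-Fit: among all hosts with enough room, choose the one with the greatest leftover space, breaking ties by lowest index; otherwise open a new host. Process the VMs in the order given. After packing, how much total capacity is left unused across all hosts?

31 vCPU → host 1 (remaining 33 vCPU)
44 vCPU → host 2 (remaining 20 vCPU)
38 vCPU → host 3 (remaining 26 vCPU)
56 vCPU → host 4 (remaining 8 vCPU)
33 vCPU → host 1 (remaining 0 vCPU)
11 vCPU → host 3 (remaining 15 vCPU)
7 vCPU → host 2 (remaining 13 vCPU)
27 vCPU → host 5 (remaining 37 vCPU)
44 vCPU → host 6 (remaining 20 vCPU)
46 vCPU → host 7 (remaining 18 vCPU)
54 vCPU → host 8 (remaining 10 vCPU)
53 vCPU → host 9 (remaining 11 vCPU)
37 vCPU → host 5 (remaining 0 vCPU)
8 vCPU → host 6 (remaining 12 vCPU)
9 hosts × 64 vCPU = 576 vCPU; used 489 vCPU; unused 87 vCPU.

87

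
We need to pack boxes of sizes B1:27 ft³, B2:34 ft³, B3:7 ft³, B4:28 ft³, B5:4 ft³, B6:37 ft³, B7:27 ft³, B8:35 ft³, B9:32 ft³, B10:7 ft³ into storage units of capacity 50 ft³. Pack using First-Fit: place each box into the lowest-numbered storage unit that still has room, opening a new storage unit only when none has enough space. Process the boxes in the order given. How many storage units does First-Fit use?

storage unit 1: place B1 (27 ft³), 23 ft³ left
storage unit 2: place B2 (34 ft³), 16 ft³ left
storage unit 1: place B3 (7 ft³), 16 ft³ left
storage unit 3: place B4 (28 ft³), 22 ft³ left
storage unit 1: place B5 (4 ft³), 12 ft³ left
storage unit 4: place B6 (37 ft³), 13 ft³ left
storage unit 5: place B7 (27 ft³), 23 ft³ left
storage unit 6: place B8 (35 ft³), 15 ft³ left
storage unit 7: place B9 (32 ft³), 18 ft³ left
storage unit 1: place B10 (7 ft³), 5 ft³ left

7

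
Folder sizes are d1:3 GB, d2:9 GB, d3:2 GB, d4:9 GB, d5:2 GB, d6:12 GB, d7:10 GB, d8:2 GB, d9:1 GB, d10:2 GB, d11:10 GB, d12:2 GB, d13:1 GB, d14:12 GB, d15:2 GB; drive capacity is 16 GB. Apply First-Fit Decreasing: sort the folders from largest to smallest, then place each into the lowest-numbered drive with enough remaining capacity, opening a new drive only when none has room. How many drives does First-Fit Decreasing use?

Sorted descending: 12, 12, 10, 10, 9, 9, 3, 2, 2, 2, 2, 2, 2, 1, 1.
12 GB → drive 1 (remaining 4 GB)
12 GB → drive 2 (remaining 4 GB)
10 GB → drive 3 (remaining 6 GB)
10 GB → drive 4 (remaining 6 GB)
9 GB → drive 5 (remaining 7 GB)
9 GB → drive 6 (remaining 7 GB)
3 GB → drive 1 (remaining 1 GB)
2 GB → drive 2 (remaining 2 GB)
2 GB → drive 2 (remaining 0 GB)
2 GB → drive 3 (remaining 4 GB)
2 GB → drive 3 (remaining 2 GB)
2 GB → drive 3 (remaining 0 GB)
2 GB → drive 4 (remaining 4 GB)
1 GB → drive 1 (remaining 0 GB)
1 GB → drive 4 (remaining 3 GB)

6 drives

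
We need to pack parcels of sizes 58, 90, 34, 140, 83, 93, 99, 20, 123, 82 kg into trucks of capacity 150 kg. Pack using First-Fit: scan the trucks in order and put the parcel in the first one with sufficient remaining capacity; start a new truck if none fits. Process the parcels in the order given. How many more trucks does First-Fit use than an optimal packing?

First-Fit: [58,90] [34,83,20] [140] [93] [99] [123] [82] → 7 trucks.
7 parcels exceed 75 kg (half the capacity), and no two of those can share a truck, so at least 7 trucks are needed.
So 7 is already optimal.

0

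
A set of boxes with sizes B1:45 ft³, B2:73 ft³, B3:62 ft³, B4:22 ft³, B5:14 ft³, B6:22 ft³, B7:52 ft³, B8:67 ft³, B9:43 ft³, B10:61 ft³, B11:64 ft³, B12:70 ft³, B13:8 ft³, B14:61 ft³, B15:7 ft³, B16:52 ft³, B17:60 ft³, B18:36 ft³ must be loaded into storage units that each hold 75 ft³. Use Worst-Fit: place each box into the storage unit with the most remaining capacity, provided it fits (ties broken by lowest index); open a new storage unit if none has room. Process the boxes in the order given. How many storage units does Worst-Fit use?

storage unit 1: place B1 (45 ft³), 30 ft³ left
storage unit 2: place B2 (73 ft³), 2 ft³ left
storage unit 3: place B3 (62 ft³), 13 ft³ left
storage unit 1: place B4 (22 ft³), 8 ft³ left
storage unit 4: place B5 (14 ft³), 61 ft³ left
storage unit 4: place B6 (22 ft³), 39 ft³ left
storage unit 5: place B7 (52 ft³), 23 ft³ left
storage unit 6: place B8 (67 ft³), 8 ft³ left
storage unit 7: place B9 (43 ft³), 32 ft³ left
storage unit 8: place B10 (61 ft³), 14 ft³ left
storage unit 9: place B11 (64 ft³), 11 ft³ left
storage unit 10: place B12 (70 ft³), 5 ft³ left
storage unit 4: place B13 (8 ft³), 31 ft³ left
storage unit 11: place B14 (61 ft³), 14 ft³ left
storage unit 7: place B15 (7 ft³), 25 ft³ left
storage unit 12: place B16 (52 ft³), 23 ft³ left
storage unit 13: place B17 (60 ft³), 15 ft³ left
storage unit 14: place B18 (36 ft³), 39 ft³ left

14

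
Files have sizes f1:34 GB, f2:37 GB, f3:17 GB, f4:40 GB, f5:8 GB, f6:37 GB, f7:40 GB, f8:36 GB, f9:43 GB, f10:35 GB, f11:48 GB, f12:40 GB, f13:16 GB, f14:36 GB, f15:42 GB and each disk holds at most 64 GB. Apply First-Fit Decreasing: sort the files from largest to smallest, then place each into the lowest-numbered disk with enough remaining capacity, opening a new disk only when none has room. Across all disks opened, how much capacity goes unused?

Sorted descending: 48, 43, 42, 40, 40, 40, 37, 37, 36, 36, 35, 34, 17, 16, 8.
disk 1: place 48 GB, 16 GB left
disk 2: place 43 GB, 21 GB left
disk 3: place 42 GB, 22 GB left
disk 4: place 40 GB, 24 GB left
disk 5: place 40 GB, 24 GB left
disk 6: place 40 GB, 24 GB left
disk 7: place 37 GB, 27 GB left
disk 8: place 37 GB, 27 GB left
disk 9: place 36 GB, 28 GB left
disk 10: place 36 GB, 28 GB left
disk 11: place 35 GB, 29 GB left
disk 12: place 34 GB, 30 GB left
disk 2: place 17 GB, 4 GB left
disk 1: place 16 GB, 0 GB left
disk 3: place 8 GB, 14 GB left
12 disks × 64 GB = 768 GB; used 509 GB; unused 259 GB.

259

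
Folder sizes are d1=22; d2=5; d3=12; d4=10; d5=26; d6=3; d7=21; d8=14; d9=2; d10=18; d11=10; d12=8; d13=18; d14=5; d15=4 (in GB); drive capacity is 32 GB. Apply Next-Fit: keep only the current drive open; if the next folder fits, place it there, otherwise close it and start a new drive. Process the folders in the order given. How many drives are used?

8

drive 1: place d1 (22 GB), 10 GB left
drive 1: place d2 (5 GB), 5 GB left
drive 2: place d3 (12 GB), 20 GB left
drive 2: place d4 (10 GB), 10 GB left
drive 3: place d5 (26 GB), 6 GB left
drive 3: place d6 (3 GB), 3 GB left
drive 4: place d7 (21 GB), 11 GB left
drive 5: place d8 (14 GB), 18 GB left
drive 5: place d9 (2 GB), 16 GB left
drive 6: place d10 (18 GB), 14 GB left
drive 6: place d11 (10 GB), 4 GB left
drive 7: place d12 (8 GB), 24 GB left
drive 7: place d13 (18 GB), 6 GB left
drive 7: place d14 (5 GB), 1 GB left
drive 8: place d15 (4 GB), 28 GB left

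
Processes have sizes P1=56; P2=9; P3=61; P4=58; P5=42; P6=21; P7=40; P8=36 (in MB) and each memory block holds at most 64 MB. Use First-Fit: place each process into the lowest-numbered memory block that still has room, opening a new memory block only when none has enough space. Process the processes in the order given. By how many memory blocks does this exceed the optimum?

First-Fit: [56] [9,42] [61] [58] [21,40] [36] → 6 memory blocks.
Total size 323 MB; any packing needs at least ⌈323/64⌉ = 6 memory blocks.
So 6 is already optimal.

0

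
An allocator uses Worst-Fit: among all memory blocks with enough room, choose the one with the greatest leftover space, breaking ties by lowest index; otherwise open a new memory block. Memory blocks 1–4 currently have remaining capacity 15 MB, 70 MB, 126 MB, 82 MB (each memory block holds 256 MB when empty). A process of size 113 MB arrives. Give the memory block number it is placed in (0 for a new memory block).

3

Memory blocks with room: memory block 3 (126 MB).
Most room is memory block 3 with 126 MB free.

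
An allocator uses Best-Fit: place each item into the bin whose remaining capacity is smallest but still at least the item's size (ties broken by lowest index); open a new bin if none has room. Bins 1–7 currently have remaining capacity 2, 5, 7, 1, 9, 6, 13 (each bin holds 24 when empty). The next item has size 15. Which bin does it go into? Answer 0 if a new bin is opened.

No bin has ≥ 15 free, so a new bin is opened.

0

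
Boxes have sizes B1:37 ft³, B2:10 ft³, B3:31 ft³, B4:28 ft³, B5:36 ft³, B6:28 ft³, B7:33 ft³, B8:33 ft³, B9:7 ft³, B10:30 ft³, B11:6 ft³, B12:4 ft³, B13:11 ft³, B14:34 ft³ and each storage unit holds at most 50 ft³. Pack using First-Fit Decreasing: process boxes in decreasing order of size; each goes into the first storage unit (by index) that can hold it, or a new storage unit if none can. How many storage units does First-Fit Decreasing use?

9 storage units

Sorted descending: 37, 36, 34, 33, 33, 31, 30, 28, 28, 11, 10, 7, 6, 4.
storage unit 1: place 37 ft³, 13 ft³ left
storage unit 2: place 36 ft³, 14 ft³ left
storage unit 3: place 34 ft³, 16 ft³ left
storage unit 4: place 33 ft³, 17 ft³ left
storage unit 5: place 33 ft³, 17 ft³ left
storage unit 6: place 31 ft³, 19 ft³ left
storage unit 7: place 30 ft³, 20 ft³ left
storage unit 8: place 28 ft³, 22 ft³ left
storage unit 9: place 28 ft³, 22 ft³ left
storage unit 1: place 11 ft³, 2 ft³ left
storage unit 2: place 10 ft³, 4 ft³ left
storage unit 3: place 7 ft³, 9 ft³ left
storage unit 3: place 6 ft³, 3 ft³ left
storage unit 2: place 4 ft³, 0 ft³ left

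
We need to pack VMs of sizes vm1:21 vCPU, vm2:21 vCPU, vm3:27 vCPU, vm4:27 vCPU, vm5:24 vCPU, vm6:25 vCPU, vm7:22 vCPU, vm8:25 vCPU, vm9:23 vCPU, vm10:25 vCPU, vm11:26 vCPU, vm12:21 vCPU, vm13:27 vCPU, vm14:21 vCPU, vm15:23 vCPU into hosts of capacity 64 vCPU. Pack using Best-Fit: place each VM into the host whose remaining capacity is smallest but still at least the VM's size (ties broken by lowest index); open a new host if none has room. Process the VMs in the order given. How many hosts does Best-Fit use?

vm1 (21 vCPU) → host 1 (remaining 43 vCPU)
vm2 (21 vCPU) → host 1 (remaining 22 vCPU)
vm3 (27 vCPU) → host 2 (remaining 37 vCPU)
vm4 (27 vCPU) → host 2 (remaining 10 vCPU)
vm5 (24 vCPU) → host 3 (remaining 40 vCPU)
vm6 (25 vCPU) → host 3 (remaining 15 vCPU)
vm7 (22 vCPU) → host 1 (remaining 0 vCPU)
vm8 (25 vCPU) → host 4 (remaining 39 vCPU)
vm9 (23 vCPU) → host 4 (remaining 16 vCPU)
vm10 (25 vCPU) → host 5 (remaining 39 vCPU)
vm11 (26 vCPU) → host 5 (remaining 13 vCPU)
vm12 (21 vCPU) → host 6 (remaining 43 vCPU)
vm13 (27 vCPU) → host 6 (remaining 16 vCPU)
vm14 (21 vCPU) → host 7 (remaining 43 vCPU)
vm15 (23 vCPU) → host 7 (remaining 20 vCPU)
Final hosts: [21,21,22] [27,27] [24,25] [25,23] [25,26] [21,27] [21,23].

7 hosts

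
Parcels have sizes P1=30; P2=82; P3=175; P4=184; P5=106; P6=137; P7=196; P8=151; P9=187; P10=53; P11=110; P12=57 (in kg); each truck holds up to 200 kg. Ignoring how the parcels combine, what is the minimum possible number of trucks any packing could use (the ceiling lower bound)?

Total size = 30 + 82 + 175 + 184 + 106 + 137 + 196 + 151 + 187 + 53 + 110 + 57 = 1468 kg.
⌈1468 / 200⌉ = 8.

8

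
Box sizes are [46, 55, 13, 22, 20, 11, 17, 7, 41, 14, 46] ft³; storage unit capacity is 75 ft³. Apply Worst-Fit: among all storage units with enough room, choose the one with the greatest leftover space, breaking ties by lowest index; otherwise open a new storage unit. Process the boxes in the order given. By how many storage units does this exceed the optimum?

Worst-Fit: [46,13] [55,7] [22,20,11,17] [41,14] [46] → 5 storage units.
Total size 292 ft³; any packing needs at least ⌈292/75⌉ = 4 storage units.
An optimal packing achieves that bound: [55,20] [46,22,7] [46,17,11] [41,14,13] → 4 storage units.
Excess: 5 − 4 = 1.

1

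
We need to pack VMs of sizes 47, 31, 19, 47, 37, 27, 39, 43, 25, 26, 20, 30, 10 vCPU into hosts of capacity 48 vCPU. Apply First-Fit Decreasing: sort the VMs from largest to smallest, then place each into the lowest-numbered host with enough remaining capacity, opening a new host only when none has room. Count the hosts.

10

Sorted descending: 47, 47, 43, 39, 37, 31, 30, 27, 26, 25, 20, 19, 10.
host 1: place 47 vCPU, 1 vCPU left
host 2: place 47 vCPU, 1 vCPU left
host 3: place 43 vCPU, 5 vCPU left
host 4: place 39 vCPU, 9 vCPU left
host 5: place 37 vCPU, 11 vCPU left
host 6: place 31 vCPU, 17 vCPU left
host 7: place 30 vCPU, 18 vCPU left
host 8: place 27 vCPU, 21 vCPU left
host 9: place 26 vCPU, 22 vCPU left
host 10: place 25 vCPU, 23 vCPU left
host 8: place 20 vCPU, 1 vCPU left
host 9: place 19 vCPU, 3 vCPU left
host 5: place 10 vCPU, 1 vCPU left
Final hosts: [47] [47] [43] [39] [37,10] [31] [30] [27,20] [26,19] [25].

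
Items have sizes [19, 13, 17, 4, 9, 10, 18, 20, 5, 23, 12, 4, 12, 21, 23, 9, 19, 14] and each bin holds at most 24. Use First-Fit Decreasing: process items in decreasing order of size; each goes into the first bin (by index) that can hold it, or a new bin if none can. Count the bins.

12

Sorted descending: 23, 23, 21, 20, 19, 19, 18, 17, 14, 13, 12, 12, 10, 9, 9, 5, 4, 4.
23 → bin 1 (remaining 1)
23 → bin 2 (remaining 1)
21 → bin 3 (remaining 3)
20 → bin 4 (remaining 4)
19 → bin 5 (remaining 5)
19 → bin 6 (remaining 5)
18 → bin 7 (remaining 6)
17 → bin 8 (remaining 7)
14 → bin 9 (remaining 10)
13 → bin 10 (remaining 11)
12 → bin 11 (remaining 12)
12 → bin 11 (remaining 0)
10 → bin 9 (remaining 0)
9 → bin 10 (remaining 2)
9 → bin 12 (remaining 15)
5 → bin 5 (remaining 0)
4 → bin 4 (remaining 0)
4 → bin 6 (remaining 1)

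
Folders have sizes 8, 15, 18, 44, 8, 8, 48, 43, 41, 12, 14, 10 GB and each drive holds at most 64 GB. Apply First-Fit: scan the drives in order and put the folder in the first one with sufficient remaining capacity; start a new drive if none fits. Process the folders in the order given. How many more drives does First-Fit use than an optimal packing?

First-Fit: [8,15,18,8,8] [44,12] [48,14] [43,10] [41] → 5 drives.
Total size 269 GB; any packing needs at least ⌈269/64⌉ = 5 drives.
So 5 is already optimal.

0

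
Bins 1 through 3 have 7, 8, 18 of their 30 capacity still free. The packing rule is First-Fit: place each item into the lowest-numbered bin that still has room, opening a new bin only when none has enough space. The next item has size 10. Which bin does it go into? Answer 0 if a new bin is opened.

Bins with room: bin 3 (18).
The first with room is bin 3.

3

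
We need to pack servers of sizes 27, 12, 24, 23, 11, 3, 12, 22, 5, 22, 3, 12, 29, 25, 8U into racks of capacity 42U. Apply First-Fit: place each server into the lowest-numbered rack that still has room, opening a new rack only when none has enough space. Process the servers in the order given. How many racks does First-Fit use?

Put 27U in rack 1; 15U remain.
Put 12U in rack 1; 3U remain.
Put 24U in rack 2; 18U remain.
Put 23U in rack 3; 19U remain.
Put 11U in rack 2; 7U remain.
Put 3U in rack 1; 0U remain.
Put 12U in rack 3; 7U remain.
Put 22U in rack 4; 20U remain.
Put 5U in rack 2; 2U remain.
Put 22U in rack 5; 20U remain.
Put 3U in rack 3; 4U remain.
Put 12U in rack 4; 8U remain.
Put 29U in rack 6; 13U remain.
Put 25U in rack 7; 17U remain.
Put 8U in rack 4; 0U remain.
Final racks: [27,12,3] [24,11,5] [23,12,3] [22,12,8] [22] [29] [25].

7 racks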